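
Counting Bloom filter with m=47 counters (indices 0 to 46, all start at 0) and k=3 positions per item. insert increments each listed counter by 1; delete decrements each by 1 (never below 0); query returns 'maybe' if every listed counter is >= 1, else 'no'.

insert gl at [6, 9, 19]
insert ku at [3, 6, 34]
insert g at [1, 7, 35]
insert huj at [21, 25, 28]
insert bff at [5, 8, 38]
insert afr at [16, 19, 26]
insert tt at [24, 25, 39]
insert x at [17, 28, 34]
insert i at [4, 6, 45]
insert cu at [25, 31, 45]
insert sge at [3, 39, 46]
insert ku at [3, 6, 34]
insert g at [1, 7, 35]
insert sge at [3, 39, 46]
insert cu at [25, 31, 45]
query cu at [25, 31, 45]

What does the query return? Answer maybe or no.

Answer: maybe

Derivation:
Step 1: insert gl at [6, 9, 19] -> counters=[0,0,0,0,0,0,1,0,0,1,0,0,0,0,0,0,0,0,0,1,0,0,0,0,0,0,0,0,0,0,0,0,0,0,0,0,0,0,0,0,0,0,0,0,0,0,0]
Step 2: insert ku at [3, 6, 34] -> counters=[0,0,0,1,0,0,2,0,0,1,0,0,0,0,0,0,0,0,0,1,0,0,0,0,0,0,0,0,0,0,0,0,0,0,1,0,0,0,0,0,0,0,0,0,0,0,0]
Step 3: insert g at [1, 7, 35] -> counters=[0,1,0,1,0,0,2,1,0,1,0,0,0,0,0,0,0,0,0,1,0,0,0,0,0,0,0,0,0,0,0,0,0,0,1,1,0,0,0,0,0,0,0,0,0,0,0]
Step 4: insert huj at [21, 25, 28] -> counters=[0,1,0,1,0,0,2,1,0,1,0,0,0,0,0,0,0,0,0,1,0,1,0,0,0,1,0,0,1,0,0,0,0,0,1,1,0,0,0,0,0,0,0,0,0,0,0]
Step 5: insert bff at [5, 8, 38] -> counters=[0,1,0,1,0,1,2,1,1,1,0,0,0,0,0,0,0,0,0,1,0,1,0,0,0,1,0,0,1,0,0,0,0,0,1,1,0,0,1,0,0,0,0,0,0,0,0]
Step 6: insert afr at [16, 19, 26] -> counters=[0,1,0,1,0,1,2,1,1,1,0,0,0,0,0,0,1,0,0,2,0,1,0,0,0,1,1,0,1,0,0,0,0,0,1,1,0,0,1,0,0,0,0,0,0,0,0]
Step 7: insert tt at [24, 25, 39] -> counters=[0,1,0,1,0,1,2,1,1,1,0,0,0,0,0,0,1,0,0,2,0,1,0,0,1,2,1,0,1,0,0,0,0,0,1,1,0,0,1,1,0,0,0,0,0,0,0]
Step 8: insert x at [17, 28, 34] -> counters=[0,1,0,1,0,1,2,1,1,1,0,0,0,0,0,0,1,1,0,2,0,1,0,0,1,2,1,0,2,0,0,0,0,0,2,1,0,0,1,1,0,0,0,0,0,0,0]
Step 9: insert i at [4, 6, 45] -> counters=[0,1,0,1,1,1,3,1,1,1,0,0,0,0,0,0,1,1,0,2,0,1,0,0,1,2,1,0,2,0,0,0,0,0,2,1,0,0,1,1,0,0,0,0,0,1,0]
Step 10: insert cu at [25, 31, 45] -> counters=[0,1,0,1,1,1,3,1,1,1,0,0,0,0,0,0,1,1,0,2,0,1,0,0,1,3,1,0,2,0,0,1,0,0,2,1,0,0,1,1,0,0,0,0,0,2,0]
Step 11: insert sge at [3, 39, 46] -> counters=[0,1,0,2,1,1,3,1,1,1,0,0,0,0,0,0,1,1,0,2,0,1,0,0,1,3,1,0,2,0,0,1,0,0,2,1,0,0,1,2,0,0,0,0,0,2,1]
Step 12: insert ku at [3, 6, 34] -> counters=[0,1,0,3,1,1,4,1,1,1,0,0,0,0,0,0,1,1,0,2,0,1,0,0,1,3,1,0,2,0,0,1,0,0,3,1,0,0,1,2,0,0,0,0,0,2,1]
Step 13: insert g at [1, 7, 35] -> counters=[0,2,0,3,1,1,4,2,1,1,0,0,0,0,0,0,1,1,0,2,0,1,0,0,1,3,1,0,2,0,0,1,0,0,3,2,0,0,1,2,0,0,0,0,0,2,1]
Step 14: insert sge at [3, 39, 46] -> counters=[0,2,0,4,1,1,4,2,1,1,0,0,0,0,0,0,1,1,0,2,0,1,0,0,1,3,1,0,2,0,0,1,0,0,3,2,0,0,1,3,0,0,0,0,0,2,2]
Step 15: insert cu at [25, 31, 45] -> counters=[0,2,0,4,1,1,4,2,1,1,0,0,0,0,0,0,1,1,0,2,0,1,0,0,1,4,1,0,2,0,0,2,0,0,3,2,0,0,1,3,0,0,0,0,0,3,2]
Query cu: check counters[25]=4 counters[31]=2 counters[45]=3 -> maybe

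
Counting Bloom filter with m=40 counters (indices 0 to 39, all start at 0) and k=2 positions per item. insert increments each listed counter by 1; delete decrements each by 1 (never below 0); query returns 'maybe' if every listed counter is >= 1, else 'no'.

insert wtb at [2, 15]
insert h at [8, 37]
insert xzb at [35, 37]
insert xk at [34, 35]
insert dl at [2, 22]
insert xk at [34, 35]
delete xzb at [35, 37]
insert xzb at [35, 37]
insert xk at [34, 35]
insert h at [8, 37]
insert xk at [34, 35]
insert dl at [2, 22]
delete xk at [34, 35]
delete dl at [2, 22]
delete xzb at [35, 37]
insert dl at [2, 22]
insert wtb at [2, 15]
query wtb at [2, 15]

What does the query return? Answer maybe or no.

Step 1: insert wtb at [2, 15] -> counters=[0,0,1,0,0,0,0,0,0,0,0,0,0,0,0,1,0,0,0,0,0,0,0,0,0,0,0,0,0,0,0,0,0,0,0,0,0,0,0,0]
Step 2: insert h at [8, 37] -> counters=[0,0,1,0,0,0,0,0,1,0,0,0,0,0,0,1,0,0,0,0,0,0,0,0,0,0,0,0,0,0,0,0,0,0,0,0,0,1,0,0]
Step 3: insert xzb at [35, 37] -> counters=[0,0,1,0,0,0,0,0,1,0,0,0,0,0,0,1,0,0,0,0,0,0,0,0,0,0,0,0,0,0,0,0,0,0,0,1,0,2,0,0]
Step 4: insert xk at [34, 35] -> counters=[0,0,1,0,0,0,0,0,1,0,0,0,0,0,0,1,0,0,0,0,0,0,0,0,0,0,0,0,0,0,0,0,0,0,1,2,0,2,0,0]
Step 5: insert dl at [2, 22] -> counters=[0,0,2,0,0,0,0,0,1,0,0,0,0,0,0,1,0,0,0,0,0,0,1,0,0,0,0,0,0,0,0,0,0,0,1,2,0,2,0,0]
Step 6: insert xk at [34, 35] -> counters=[0,0,2,0,0,0,0,0,1,0,0,0,0,0,0,1,0,0,0,0,0,0,1,0,0,0,0,0,0,0,0,0,0,0,2,3,0,2,0,0]
Step 7: delete xzb at [35, 37] -> counters=[0,0,2,0,0,0,0,0,1,0,0,0,0,0,0,1,0,0,0,0,0,0,1,0,0,0,0,0,0,0,0,0,0,0,2,2,0,1,0,0]
Step 8: insert xzb at [35, 37] -> counters=[0,0,2,0,0,0,0,0,1,0,0,0,0,0,0,1,0,0,0,0,0,0,1,0,0,0,0,0,0,0,0,0,0,0,2,3,0,2,0,0]
Step 9: insert xk at [34, 35] -> counters=[0,0,2,0,0,0,0,0,1,0,0,0,0,0,0,1,0,0,0,0,0,0,1,0,0,0,0,0,0,0,0,0,0,0,3,4,0,2,0,0]
Step 10: insert h at [8, 37] -> counters=[0,0,2,0,0,0,0,0,2,0,0,0,0,0,0,1,0,0,0,0,0,0,1,0,0,0,0,0,0,0,0,0,0,0,3,4,0,3,0,0]
Step 11: insert xk at [34, 35] -> counters=[0,0,2,0,0,0,0,0,2,0,0,0,0,0,0,1,0,0,0,0,0,0,1,0,0,0,0,0,0,0,0,0,0,0,4,5,0,3,0,0]
Step 12: insert dl at [2, 22] -> counters=[0,0,3,0,0,0,0,0,2,0,0,0,0,0,0,1,0,0,0,0,0,0,2,0,0,0,0,0,0,0,0,0,0,0,4,5,0,3,0,0]
Step 13: delete xk at [34, 35] -> counters=[0,0,3,0,0,0,0,0,2,0,0,0,0,0,0,1,0,0,0,0,0,0,2,0,0,0,0,0,0,0,0,0,0,0,3,4,0,3,0,0]
Step 14: delete dl at [2, 22] -> counters=[0,0,2,0,0,0,0,0,2,0,0,0,0,0,0,1,0,0,0,0,0,0,1,0,0,0,0,0,0,0,0,0,0,0,3,4,0,3,0,0]
Step 15: delete xzb at [35, 37] -> counters=[0,0,2,0,0,0,0,0,2,0,0,0,0,0,0,1,0,0,0,0,0,0,1,0,0,0,0,0,0,0,0,0,0,0,3,3,0,2,0,0]
Step 16: insert dl at [2, 22] -> counters=[0,0,3,0,0,0,0,0,2,0,0,0,0,0,0,1,0,0,0,0,0,0,2,0,0,0,0,0,0,0,0,0,0,0,3,3,0,2,0,0]
Step 17: insert wtb at [2, 15] -> counters=[0,0,4,0,0,0,0,0,2,0,0,0,0,0,0,2,0,0,0,0,0,0,2,0,0,0,0,0,0,0,0,0,0,0,3,3,0,2,0,0]
Query wtb: check counters[2]=4 counters[15]=2 -> maybe

Answer: maybe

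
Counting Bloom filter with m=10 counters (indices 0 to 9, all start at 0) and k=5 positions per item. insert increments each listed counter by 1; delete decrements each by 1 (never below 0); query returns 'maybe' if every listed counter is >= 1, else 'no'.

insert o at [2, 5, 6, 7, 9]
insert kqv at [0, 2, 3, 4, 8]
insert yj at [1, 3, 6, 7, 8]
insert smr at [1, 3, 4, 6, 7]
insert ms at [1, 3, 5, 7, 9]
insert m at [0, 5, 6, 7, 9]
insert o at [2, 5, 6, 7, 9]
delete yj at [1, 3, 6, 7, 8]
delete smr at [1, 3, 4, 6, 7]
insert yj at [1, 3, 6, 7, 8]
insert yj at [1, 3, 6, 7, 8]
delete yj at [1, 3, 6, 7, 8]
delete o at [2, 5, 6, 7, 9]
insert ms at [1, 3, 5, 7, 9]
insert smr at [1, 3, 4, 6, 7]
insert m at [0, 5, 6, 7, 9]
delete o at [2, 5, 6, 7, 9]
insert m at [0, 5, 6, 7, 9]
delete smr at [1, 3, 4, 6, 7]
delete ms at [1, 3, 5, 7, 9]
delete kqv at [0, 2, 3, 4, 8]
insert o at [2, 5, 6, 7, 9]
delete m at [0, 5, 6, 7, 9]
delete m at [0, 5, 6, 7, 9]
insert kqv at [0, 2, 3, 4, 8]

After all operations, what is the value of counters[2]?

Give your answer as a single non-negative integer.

Answer: 2

Derivation:
Step 1: insert o at [2, 5, 6, 7, 9] -> counters=[0,0,1,0,0,1,1,1,0,1]
Step 2: insert kqv at [0, 2, 3, 4, 8] -> counters=[1,0,2,1,1,1,1,1,1,1]
Step 3: insert yj at [1, 3, 6, 7, 8] -> counters=[1,1,2,2,1,1,2,2,2,1]
Step 4: insert smr at [1, 3, 4, 6, 7] -> counters=[1,2,2,3,2,1,3,3,2,1]
Step 5: insert ms at [1, 3, 5, 7, 9] -> counters=[1,3,2,4,2,2,3,4,2,2]
Step 6: insert m at [0, 5, 6, 7, 9] -> counters=[2,3,2,4,2,3,4,5,2,3]
Step 7: insert o at [2, 5, 6, 7, 9] -> counters=[2,3,3,4,2,4,5,6,2,4]
Step 8: delete yj at [1, 3, 6, 7, 8] -> counters=[2,2,3,3,2,4,4,5,1,4]
Step 9: delete smr at [1, 3, 4, 6, 7] -> counters=[2,1,3,2,1,4,3,4,1,4]
Step 10: insert yj at [1, 3, 6, 7, 8] -> counters=[2,2,3,3,1,4,4,5,2,4]
Step 11: insert yj at [1, 3, 6, 7, 8] -> counters=[2,3,3,4,1,4,5,6,3,4]
Step 12: delete yj at [1, 3, 6, 7, 8] -> counters=[2,2,3,3,1,4,4,5,2,4]
Step 13: delete o at [2, 5, 6, 7, 9] -> counters=[2,2,2,3,1,3,3,4,2,3]
Step 14: insert ms at [1, 3, 5, 7, 9] -> counters=[2,3,2,4,1,4,3,5,2,4]
Step 15: insert smr at [1, 3, 4, 6, 7] -> counters=[2,4,2,5,2,4,4,6,2,4]
Step 16: insert m at [0, 5, 6, 7, 9] -> counters=[3,4,2,5,2,5,5,7,2,5]
Step 17: delete o at [2, 5, 6, 7, 9] -> counters=[3,4,1,5,2,4,4,6,2,4]
Step 18: insert m at [0, 5, 6, 7, 9] -> counters=[4,4,1,5,2,5,5,7,2,5]
Step 19: delete smr at [1, 3, 4, 6, 7] -> counters=[4,3,1,4,1,5,4,6,2,5]
Step 20: delete ms at [1, 3, 5, 7, 9] -> counters=[4,2,1,3,1,4,4,5,2,4]
Step 21: delete kqv at [0, 2, 3, 4, 8] -> counters=[3,2,0,2,0,4,4,5,1,4]
Step 22: insert o at [2, 5, 6, 7, 9] -> counters=[3,2,1,2,0,5,5,6,1,5]
Step 23: delete m at [0, 5, 6, 7, 9] -> counters=[2,2,1,2,0,4,4,5,1,4]
Step 24: delete m at [0, 5, 6, 7, 9] -> counters=[1,2,1,2,0,3,3,4,1,3]
Step 25: insert kqv at [0, 2, 3, 4, 8] -> counters=[2,2,2,3,1,3,3,4,2,3]
Final counters=[2,2,2,3,1,3,3,4,2,3] -> counters[2]=2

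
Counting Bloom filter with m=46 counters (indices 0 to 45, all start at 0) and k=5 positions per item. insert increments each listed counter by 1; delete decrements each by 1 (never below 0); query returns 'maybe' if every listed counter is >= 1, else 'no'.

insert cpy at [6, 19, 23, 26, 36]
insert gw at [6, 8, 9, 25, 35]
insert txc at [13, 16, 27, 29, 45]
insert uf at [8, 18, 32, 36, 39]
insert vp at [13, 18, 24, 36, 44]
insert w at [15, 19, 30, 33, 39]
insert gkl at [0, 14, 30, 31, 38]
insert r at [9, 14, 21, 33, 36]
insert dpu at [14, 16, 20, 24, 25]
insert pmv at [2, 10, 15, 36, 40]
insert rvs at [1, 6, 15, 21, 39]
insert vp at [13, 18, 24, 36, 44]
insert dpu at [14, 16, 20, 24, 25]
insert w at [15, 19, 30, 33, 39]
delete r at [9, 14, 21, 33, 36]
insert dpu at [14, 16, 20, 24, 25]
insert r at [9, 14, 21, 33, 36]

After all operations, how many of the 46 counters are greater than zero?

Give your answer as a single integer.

Step 1: insert cpy at [6, 19, 23, 26, 36] -> counters=[0,0,0,0,0,0,1,0,0,0,0,0,0,0,0,0,0,0,0,1,0,0,0,1,0,0,1,0,0,0,0,0,0,0,0,0,1,0,0,0,0,0,0,0,0,0]
Step 2: insert gw at [6, 8, 9, 25, 35] -> counters=[0,0,0,0,0,0,2,0,1,1,0,0,0,0,0,0,0,0,0,1,0,0,0,1,0,1,1,0,0,0,0,0,0,0,0,1,1,0,0,0,0,0,0,0,0,0]
Step 3: insert txc at [13, 16, 27, 29, 45] -> counters=[0,0,0,0,0,0,2,0,1,1,0,0,0,1,0,0,1,0,0,1,0,0,0,1,0,1,1,1,0,1,0,0,0,0,0,1,1,0,0,0,0,0,0,0,0,1]
Step 4: insert uf at [8, 18, 32, 36, 39] -> counters=[0,0,0,0,0,0,2,0,2,1,0,0,0,1,0,0,1,0,1,1,0,0,0,1,0,1,1,1,0,1,0,0,1,0,0,1,2,0,0,1,0,0,0,0,0,1]
Step 5: insert vp at [13, 18, 24, 36, 44] -> counters=[0,0,0,0,0,0,2,0,2,1,0,0,0,2,0,0,1,0,2,1,0,0,0,1,1,1,1,1,0,1,0,0,1,0,0,1,3,0,0,1,0,0,0,0,1,1]
Step 6: insert w at [15, 19, 30, 33, 39] -> counters=[0,0,0,0,0,0,2,0,2,1,0,0,0,2,0,1,1,0,2,2,0,0,0,1,1,1,1,1,0,1,1,0,1,1,0,1,3,0,0,2,0,0,0,0,1,1]
Step 7: insert gkl at [0, 14, 30, 31, 38] -> counters=[1,0,0,0,0,0,2,0,2,1,0,0,0,2,1,1,1,0,2,2,0,0,0,1,1,1,1,1,0,1,2,1,1,1,0,1,3,0,1,2,0,0,0,0,1,1]
Step 8: insert r at [9, 14, 21, 33, 36] -> counters=[1,0,0,0,0,0,2,0,2,2,0,0,0,2,2,1,1,0,2,2,0,1,0,1,1,1,1,1,0,1,2,1,1,2,0,1,4,0,1,2,0,0,0,0,1,1]
Step 9: insert dpu at [14, 16, 20, 24, 25] -> counters=[1,0,0,0,0,0,2,0,2,2,0,0,0,2,3,1,2,0,2,2,1,1,0,1,2,2,1,1,0,1,2,1,1,2,0,1,4,0,1,2,0,0,0,0,1,1]
Step 10: insert pmv at [2, 10, 15, 36, 40] -> counters=[1,0,1,0,0,0,2,0,2,2,1,0,0,2,3,2,2,0,2,2,1,1,0,1,2,2,1,1,0,1,2,1,1,2,0,1,5,0,1,2,1,0,0,0,1,1]
Step 11: insert rvs at [1, 6, 15, 21, 39] -> counters=[1,1,1,0,0,0,3,0,2,2,1,0,0,2,3,3,2,0,2,2,1,2,0,1,2,2,1,1,0,1,2,1,1,2,0,1,5,0,1,3,1,0,0,0,1,1]
Step 12: insert vp at [13, 18, 24, 36, 44] -> counters=[1,1,1,0,0,0,3,0,2,2,1,0,0,3,3,3,2,0,3,2,1,2,0,1,3,2,1,1,0,1,2,1,1,2,0,1,6,0,1,3,1,0,0,0,2,1]
Step 13: insert dpu at [14, 16, 20, 24, 25] -> counters=[1,1,1,0,0,0,3,0,2,2,1,0,0,3,4,3,3,0,3,2,2,2,0,1,4,3,1,1,0,1,2,1,1,2,0,1,6,0,1,3,1,0,0,0,2,1]
Step 14: insert w at [15, 19, 30, 33, 39] -> counters=[1,1,1,0,0,0,3,0,2,2,1,0,0,3,4,4,3,0,3,3,2,2,0,1,4,3,1,1,0,1,3,1,1,3,0,1,6,0,1,4,1,0,0,0,2,1]
Step 15: delete r at [9, 14, 21, 33, 36] -> counters=[1,1,1,0,0,0,3,0,2,1,1,0,0,3,3,4,3,0,3,3,2,1,0,1,4,3,1,1,0,1,3,1,1,2,0,1,5,0,1,4,1,0,0,0,2,1]
Step 16: insert dpu at [14, 16, 20, 24, 25] -> counters=[1,1,1,0,0,0,3,0,2,1,1,0,0,3,4,4,4,0,3,3,3,1,0,1,5,4,1,1,0,1,3,1,1,2,0,1,5,0,1,4,1,0,0,0,2,1]
Step 17: insert r at [9, 14, 21, 33, 36] -> counters=[1,1,1,0,0,0,3,0,2,2,1,0,0,3,5,4,4,0,3,3,3,2,0,1,5,4,1,1,0,1,3,1,1,3,0,1,6,0,1,4,1,0,0,0,2,1]
Final counters=[1,1,1,0,0,0,3,0,2,2,1,0,0,3,5,4,4,0,3,3,3,2,0,1,5,4,1,1,0,1,3,1,1,3,0,1,6,0,1,4,1,0,0,0,2,1] -> 32 nonzero

Answer: 32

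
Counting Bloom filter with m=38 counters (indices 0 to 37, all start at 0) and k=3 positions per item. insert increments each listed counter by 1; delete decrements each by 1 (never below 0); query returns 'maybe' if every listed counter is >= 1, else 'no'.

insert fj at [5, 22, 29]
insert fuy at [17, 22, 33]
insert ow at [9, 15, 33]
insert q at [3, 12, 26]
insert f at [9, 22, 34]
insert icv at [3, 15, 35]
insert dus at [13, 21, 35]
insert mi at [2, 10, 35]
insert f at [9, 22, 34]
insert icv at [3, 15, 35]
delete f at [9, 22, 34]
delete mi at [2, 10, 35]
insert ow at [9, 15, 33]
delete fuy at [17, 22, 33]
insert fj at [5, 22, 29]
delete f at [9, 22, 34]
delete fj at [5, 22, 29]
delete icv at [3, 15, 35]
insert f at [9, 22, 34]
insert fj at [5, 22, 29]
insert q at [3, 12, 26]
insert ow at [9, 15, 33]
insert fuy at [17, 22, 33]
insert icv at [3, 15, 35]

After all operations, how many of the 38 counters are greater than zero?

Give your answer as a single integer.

Step 1: insert fj at [5, 22, 29] -> counters=[0,0,0,0,0,1,0,0,0,0,0,0,0,0,0,0,0,0,0,0,0,0,1,0,0,0,0,0,0,1,0,0,0,0,0,0,0,0]
Step 2: insert fuy at [17, 22, 33] -> counters=[0,0,0,0,0,1,0,0,0,0,0,0,0,0,0,0,0,1,0,0,0,0,2,0,0,0,0,0,0,1,0,0,0,1,0,0,0,0]
Step 3: insert ow at [9, 15, 33] -> counters=[0,0,0,0,0,1,0,0,0,1,0,0,0,0,0,1,0,1,0,0,0,0,2,0,0,0,0,0,0,1,0,0,0,2,0,0,0,0]
Step 4: insert q at [3, 12, 26] -> counters=[0,0,0,1,0,1,0,0,0,1,0,0,1,0,0,1,0,1,0,0,0,0,2,0,0,0,1,0,0,1,0,0,0,2,0,0,0,0]
Step 5: insert f at [9, 22, 34] -> counters=[0,0,0,1,0,1,0,0,0,2,0,0,1,0,0,1,0,1,0,0,0,0,3,0,0,0,1,0,0,1,0,0,0,2,1,0,0,0]
Step 6: insert icv at [3, 15, 35] -> counters=[0,0,0,2,0,1,0,0,0,2,0,0,1,0,0,2,0,1,0,0,0,0,3,0,0,0,1,0,0,1,0,0,0,2,1,1,0,0]
Step 7: insert dus at [13, 21, 35] -> counters=[0,0,0,2,0,1,0,0,0,2,0,0,1,1,0,2,0,1,0,0,0,1,3,0,0,0,1,0,0,1,0,0,0,2,1,2,0,0]
Step 8: insert mi at [2, 10, 35] -> counters=[0,0,1,2,0,1,0,0,0,2,1,0,1,1,0,2,0,1,0,0,0,1,3,0,0,0,1,0,0,1,0,0,0,2,1,3,0,0]
Step 9: insert f at [9, 22, 34] -> counters=[0,0,1,2,0,1,0,0,0,3,1,0,1,1,0,2,0,1,0,0,0,1,4,0,0,0,1,0,0,1,0,0,0,2,2,3,0,0]
Step 10: insert icv at [3, 15, 35] -> counters=[0,0,1,3,0,1,0,0,0,3,1,0,1,1,0,3,0,1,0,0,0,1,4,0,0,0,1,0,0,1,0,0,0,2,2,4,0,0]
Step 11: delete f at [9, 22, 34] -> counters=[0,0,1,3,0,1,0,0,0,2,1,0,1,1,0,3,0,1,0,0,0,1,3,0,0,0,1,0,0,1,0,0,0,2,1,4,0,0]
Step 12: delete mi at [2, 10, 35] -> counters=[0,0,0,3,0,1,0,0,0,2,0,0,1,1,0,3,0,1,0,0,0,1,3,0,0,0,1,0,0,1,0,0,0,2,1,3,0,0]
Step 13: insert ow at [9, 15, 33] -> counters=[0,0,0,3,0,1,0,0,0,3,0,0,1,1,0,4,0,1,0,0,0,1,3,0,0,0,1,0,0,1,0,0,0,3,1,3,0,0]
Step 14: delete fuy at [17, 22, 33] -> counters=[0,0,0,3,0,1,0,0,0,3,0,0,1,1,0,4,0,0,0,0,0,1,2,0,0,0,1,0,0,1,0,0,0,2,1,3,0,0]
Step 15: insert fj at [5, 22, 29] -> counters=[0,0,0,3,0,2,0,0,0,3,0,0,1,1,0,4,0,0,0,0,0,1,3,0,0,0,1,0,0,2,0,0,0,2,1,3,0,0]
Step 16: delete f at [9, 22, 34] -> counters=[0,0,0,3,0,2,0,0,0,2,0,0,1,1,0,4,0,0,0,0,0,1,2,0,0,0,1,0,0,2,0,0,0,2,0,3,0,0]
Step 17: delete fj at [5, 22, 29] -> counters=[0,0,0,3,0,1,0,0,0,2,0,0,1,1,0,4,0,0,0,0,0,1,1,0,0,0,1,0,0,1,0,0,0,2,0,3,0,0]
Step 18: delete icv at [3, 15, 35] -> counters=[0,0,0,2,0,1,0,0,0,2,0,0,1,1,0,3,0,0,0,0,0,1,1,0,0,0,1,0,0,1,0,0,0,2,0,2,0,0]
Step 19: insert f at [9, 22, 34] -> counters=[0,0,0,2,0,1,0,0,0,3,0,0,1,1,0,3,0,0,0,0,0,1,2,0,0,0,1,0,0,1,0,0,0,2,1,2,0,0]
Step 20: insert fj at [5, 22, 29] -> counters=[0,0,0,2,0,2,0,0,0,3,0,0,1,1,0,3,0,0,0,0,0,1,3,0,0,0,1,0,0,2,0,0,0,2,1,2,0,0]
Step 21: insert q at [3, 12, 26] -> counters=[0,0,0,3,0,2,0,0,0,3,0,0,2,1,0,3,0,0,0,0,0,1,3,0,0,0,2,0,0,2,0,0,0,2,1,2,0,0]
Step 22: insert ow at [9, 15, 33] -> counters=[0,0,0,3,0,2,0,0,0,4,0,0,2,1,0,4,0,0,0,0,0,1,3,0,0,0,2,0,0,2,0,0,0,3,1,2,0,0]
Step 23: insert fuy at [17, 22, 33] -> counters=[0,0,0,3,0,2,0,0,0,4,0,0,2,1,0,4,0,1,0,0,0,1,4,0,0,0,2,0,0,2,0,0,0,4,1,2,0,0]
Step 24: insert icv at [3, 15, 35] -> counters=[0,0,0,4,0,2,0,0,0,4,0,0,2,1,0,5,0,1,0,0,0,1,4,0,0,0,2,0,0,2,0,0,0,4,1,3,0,0]
Final counters=[0,0,0,4,0,2,0,0,0,4,0,0,2,1,0,5,0,1,0,0,0,1,4,0,0,0,2,0,0,2,0,0,0,4,1,3,0,0] -> 14 nonzero

Answer: 14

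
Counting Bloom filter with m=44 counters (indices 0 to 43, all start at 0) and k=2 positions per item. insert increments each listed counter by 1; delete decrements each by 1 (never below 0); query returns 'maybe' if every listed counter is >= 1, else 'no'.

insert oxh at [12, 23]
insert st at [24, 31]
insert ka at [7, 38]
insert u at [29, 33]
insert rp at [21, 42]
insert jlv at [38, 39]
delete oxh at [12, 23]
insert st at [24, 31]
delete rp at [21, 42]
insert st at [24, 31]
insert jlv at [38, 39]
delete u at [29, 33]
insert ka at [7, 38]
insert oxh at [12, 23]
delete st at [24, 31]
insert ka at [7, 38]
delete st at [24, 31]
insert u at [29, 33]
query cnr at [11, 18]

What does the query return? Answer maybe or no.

Answer: no

Derivation:
Step 1: insert oxh at [12, 23] -> counters=[0,0,0,0,0,0,0,0,0,0,0,0,1,0,0,0,0,0,0,0,0,0,0,1,0,0,0,0,0,0,0,0,0,0,0,0,0,0,0,0,0,0,0,0]
Step 2: insert st at [24, 31] -> counters=[0,0,0,0,0,0,0,0,0,0,0,0,1,0,0,0,0,0,0,0,0,0,0,1,1,0,0,0,0,0,0,1,0,0,0,0,0,0,0,0,0,0,0,0]
Step 3: insert ka at [7, 38] -> counters=[0,0,0,0,0,0,0,1,0,0,0,0,1,0,0,0,0,0,0,0,0,0,0,1,1,0,0,0,0,0,0,1,0,0,0,0,0,0,1,0,0,0,0,0]
Step 4: insert u at [29, 33] -> counters=[0,0,0,0,0,0,0,1,0,0,0,0,1,0,0,0,0,0,0,0,0,0,0,1,1,0,0,0,0,1,0,1,0,1,0,0,0,0,1,0,0,0,0,0]
Step 5: insert rp at [21, 42] -> counters=[0,0,0,0,0,0,0,1,0,0,0,0,1,0,0,0,0,0,0,0,0,1,0,1,1,0,0,0,0,1,0,1,0,1,0,0,0,0,1,0,0,0,1,0]
Step 6: insert jlv at [38, 39] -> counters=[0,0,0,0,0,0,0,1,0,0,0,0,1,0,0,0,0,0,0,0,0,1,0,1,1,0,0,0,0,1,0,1,0,1,0,0,0,0,2,1,0,0,1,0]
Step 7: delete oxh at [12, 23] -> counters=[0,0,0,0,0,0,0,1,0,0,0,0,0,0,0,0,0,0,0,0,0,1,0,0,1,0,0,0,0,1,0,1,0,1,0,0,0,0,2,1,0,0,1,0]
Step 8: insert st at [24, 31] -> counters=[0,0,0,0,0,0,0,1,0,0,0,0,0,0,0,0,0,0,0,0,0,1,0,0,2,0,0,0,0,1,0,2,0,1,0,0,0,0,2,1,0,0,1,0]
Step 9: delete rp at [21, 42] -> counters=[0,0,0,0,0,0,0,1,0,0,0,0,0,0,0,0,0,0,0,0,0,0,0,0,2,0,0,0,0,1,0,2,0,1,0,0,0,0,2,1,0,0,0,0]
Step 10: insert st at [24, 31] -> counters=[0,0,0,0,0,0,0,1,0,0,0,0,0,0,0,0,0,0,0,0,0,0,0,0,3,0,0,0,0,1,0,3,0,1,0,0,0,0,2,1,0,0,0,0]
Step 11: insert jlv at [38, 39] -> counters=[0,0,0,0,0,0,0,1,0,0,0,0,0,0,0,0,0,0,0,0,0,0,0,0,3,0,0,0,0,1,0,3,0,1,0,0,0,0,3,2,0,0,0,0]
Step 12: delete u at [29, 33] -> counters=[0,0,0,0,0,0,0,1,0,0,0,0,0,0,0,0,0,0,0,0,0,0,0,0,3,0,0,0,0,0,0,3,0,0,0,0,0,0,3,2,0,0,0,0]
Step 13: insert ka at [7, 38] -> counters=[0,0,0,0,0,0,0,2,0,0,0,0,0,0,0,0,0,0,0,0,0,0,0,0,3,0,0,0,0,0,0,3,0,0,0,0,0,0,4,2,0,0,0,0]
Step 14: insert oxh at [12, 23] -> counters=[0,0,0,0,0,0,0,2,0,0,0,0,1,0,0,0,0,0,0,0,0,0,0,1,3,0,0,0,0,0,0,3,0,0,0,0,0,0,4,2,0,0,0,0]
Step 15: delete st at [24, 31] -> counters=[0,0,0,0,0,0,0,2,0,0,0,0,1,0,0,0,0,0,0,0,0,0,0,1,2,0,0,0,0,0,0,2,0,0,0,0,0,0,4,2,0,0,0,0]
Step 16: insert ka at [7, 38] -> counters=[0,0,0,0,0,0,0,3,0,0,0,0,1,0,0,0,0,0,0,0,0,0,0,1,2,0,0,0,0,0,0,2,0,0,0,0,0,0,5,2,0,0,0,0]
Step 17: delete st at [24, 31] -> counters=[0,0,0,0,0,0,0,3,0,0,0,0,1,0,0,0,0,0,0,0,0,0,0,1,1,0,0,0,0,0,0,1,0,0,0,0,0,0,5,2,0,0,0,0]
Step 18: insert u at [29, 33] -> counters=[0,0,0,0,0,0,0,3,0,0,0,0,1,0,0,0,0,0,0,0,0,0,0,1,1,0,0,0,0,1,0,1,0,1,0,0,0,0,5,2,0,0,0,0]
Query cnr: check counters[11]=0 counters[18]=0 -> no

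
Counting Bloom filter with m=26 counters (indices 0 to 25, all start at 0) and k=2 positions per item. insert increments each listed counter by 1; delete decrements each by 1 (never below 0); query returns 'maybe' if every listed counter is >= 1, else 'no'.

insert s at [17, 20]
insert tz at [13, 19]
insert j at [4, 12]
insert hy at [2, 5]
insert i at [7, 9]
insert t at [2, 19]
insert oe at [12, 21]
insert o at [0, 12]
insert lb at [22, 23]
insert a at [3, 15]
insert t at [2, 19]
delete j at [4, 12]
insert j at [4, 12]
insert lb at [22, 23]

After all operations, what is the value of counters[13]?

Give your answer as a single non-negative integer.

Step 1: insert s at [17, 20] -> counters=[0,0,0,0,0,0,0,0,0,0,0,0,0,0,0,0,0,1,0,0,1,0,0,0,0,0]
Step 2: insert tz at [13, 19] -> counters=[0,0,0,0,0,0,0,0,0,0,0,0,0,1,0,0,0,1,0,1,1,0,0,0,0,0]
Step 3: insert j at [4, 12] -> counters=[0,0,0,0,1,0,0,0,0,0,0,0,1,1,0,0,0,1,0,1,1,0,0,0,0,0]
Step 4: insert hy at [2, 5] -> counters=[0,0,1,0,1,1,0,0,0,0,0,0,1,1,0,0,0,1,0,1,1,0,0,0,0,0]
Step 5: insert i at [7, 9] -> counters=[0,0,1,0,1,1,0,1,0,1,0,0,1,1,0,0,0,1,0,1,1,0,0,0,0,0]
Step 6: insert t at [2, 19] -> counters=[0,0,2,0,1,1,0,1,0,1,0,0,1,1,0,0,0,1,0,2,1,0,0,0,0,0]
Step 7: insert oe at [12, 21] -> counters=[0,0,2,0,1,1,0,1,0,1,0,0,2,1,0,0,0,1,0,2,1,1,0,0,0,0]
Step 8: insert o at [0, 12] -> counters=[1,0,2,0,1,1,0,1,0,1,0,0,3,1,0,0,0,1,0,2,1,1,0,0,0,0]
Step 9: insert lb at [22, 23] -> counters=[1,0,2,0,1,1,0,1,0,1,0,0,3,1,0,0,0,1,0,2,1,1,1,1,0,0]
Step 10: insert a at [3, 15] -> counters=[1,0,2,1,1,1,0,1,0,1,0,0,3,1,0,1,0,1,0,2,1,1,1,1,0,0]
Step 11: insert t at [2, 19] -> counters=[1,0,3,1,1,1,0,1,0,1,0,0,3,1,0,1,0,1,0,3,1,1,1,1,0,0]
Step 12: delete j at [4, 12] -> counters=[1,0,3,1,0,1,0,1,0,1,0,0,2,1,0,1,0,1,0,3,1,1,1,1,0,0]
Step 13: insert j at [4, 12] -> counters=[1,0,3,1,1,1,0,1,0,1,0,0,3,1,0,1,0,1,0,3,1,1,1,1,0,0]
Step 14: insert lb at [22, 23] -> counters=[1,0,3,1,1,1,0,1,0,1,0,0,3,1,0,1,0,1,0,3,1,1,2,2,0,0]
Final counters=[1,0,3,1,1,1,0,1,0,1,0,0,3,1,0,1,0,1,0,3,1,1,2,2,0,0] -> counters[13]=1

Answer: 1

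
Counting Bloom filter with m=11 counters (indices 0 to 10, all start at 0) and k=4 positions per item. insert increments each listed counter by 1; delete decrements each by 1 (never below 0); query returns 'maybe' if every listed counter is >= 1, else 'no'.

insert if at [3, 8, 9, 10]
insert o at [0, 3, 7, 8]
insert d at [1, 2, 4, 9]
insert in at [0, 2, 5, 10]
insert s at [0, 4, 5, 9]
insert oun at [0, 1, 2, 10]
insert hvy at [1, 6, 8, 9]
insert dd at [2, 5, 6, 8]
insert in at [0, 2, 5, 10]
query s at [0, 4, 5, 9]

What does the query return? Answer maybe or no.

Step 1: insert if at [3, 8, 9, 10] -> counters=[0,0,0,1,0,0,0,0,1,1,1]
Step 2: insert o at [0, 3, 7, 8] -> counters=[1,0,0,2,0,0,0,1,2,1,1]
Step 3: insert d at [1, 2, 4, 9] -> counters=[1,1,1,2,1,0,0,1,2,2,1]
Step 4: insert in at [0, 2, 5, 10] -> counters=[2,1,2,2,1,1,0,1,2,2,2]
Step 5: insert s at [0, 4, 5, 9] -> counters=[3,1,2,2,2,2,0,1,2,3,2]
Step 6: insert oun at [0, 1, 2, 10] -> counters=[4,2,3,2,2,2,0,1,2,3,3]
Step 7: insert hvy at [1, 6, 8, 9] -> counters=[4,3,3,2,2,2,1,1,3,4,3]
Step 8: insert dd at [2, 5, 6, 8] -> counters=[4,3,4,2,2,3,2,1,4,4,3]
Step 9: insert in at [0, 2, 5, 10] -> counters=[5,3,5,2,2,4,2,1,4,4,4]
Query s: check counters[0]=5 counters[4]=2 counters[5]=4 counters[9]=4 -> maybe

Answer: maybe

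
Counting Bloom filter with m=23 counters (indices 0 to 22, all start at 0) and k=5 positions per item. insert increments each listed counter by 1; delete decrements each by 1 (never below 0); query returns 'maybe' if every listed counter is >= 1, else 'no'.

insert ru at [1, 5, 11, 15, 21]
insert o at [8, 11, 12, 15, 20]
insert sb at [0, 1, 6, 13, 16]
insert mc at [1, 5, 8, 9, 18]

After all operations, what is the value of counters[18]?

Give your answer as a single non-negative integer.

Step 1: insert ru at [1, 5, 11, 15, 21] -> counters=[0,1,0,0,0,1,0,0,0,0,0,1,0,0,0,1,0,0,0,0,0,1,0]
Step 2: insert o at [8, 11, 12, 15, 20] -> counters=[0,1,0,0,0,1,0,0,1,0,0,2,1,0,0,2,0,0,0,0,1,1,0]
Step 3: insert sb at [0, 1, 6, 13, 16] -> counters=[1,2,0,0,0,1,1,0,1,0,0,2,1,1,0,2,1,0,0,0,1,1,0]
Step 4: insert mc at [1, 5, 8, 9, 18] -> counters=[1,3,0,0,0,2,1,0,2,1,0,2,1,1,0,2,1,0,1,0,1,1,0]
Final counters=[1,3,0,0,0,2,1,0,2,1,0,2,1,1,0,2,1,0,1,0,1,1,0] -> counters[18]=1

Answer: 1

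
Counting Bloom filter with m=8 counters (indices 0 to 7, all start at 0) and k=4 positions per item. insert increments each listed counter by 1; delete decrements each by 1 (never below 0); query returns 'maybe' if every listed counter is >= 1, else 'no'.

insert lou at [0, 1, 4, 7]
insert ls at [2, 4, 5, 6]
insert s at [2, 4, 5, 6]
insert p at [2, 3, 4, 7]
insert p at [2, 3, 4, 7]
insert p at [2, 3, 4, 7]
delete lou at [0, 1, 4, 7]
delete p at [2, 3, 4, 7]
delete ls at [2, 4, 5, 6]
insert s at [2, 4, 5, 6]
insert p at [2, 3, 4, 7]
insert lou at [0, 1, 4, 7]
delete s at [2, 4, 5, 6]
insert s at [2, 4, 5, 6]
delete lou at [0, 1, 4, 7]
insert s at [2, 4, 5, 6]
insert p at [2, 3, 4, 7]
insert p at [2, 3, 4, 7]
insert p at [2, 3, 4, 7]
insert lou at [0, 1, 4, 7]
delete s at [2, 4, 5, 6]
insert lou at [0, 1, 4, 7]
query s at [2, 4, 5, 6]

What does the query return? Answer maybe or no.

Answer: maybe

Derivation:
Step 1: insert lou at [0, 1, 4, 7] -> counters=[1,1,0,0,1,0,0,1]
Step 2: insert ls at [2, 4, 5, 6] -> counters=[1,1,1,0,2,1,1,1]
Step 3: insert s at [2, 4, 5, 6] -> counters=[1,1,2,0,3,2,2,1]
Step 4: insert p at [2, 3, 4, 7] -> counters=[1,1,3,1,4,2,2,2]
Step 5: insert p at [2, 3, 4, 7] -> counters=[1,1,4,2,5,2,2,3]
Step 6: insert p at [2, 3, 4, 7] -> counters=[1,1,5,3,6,2,2,4]
Step 7: delete lou at [0, 1, 4, 7] -> counters=[0,0,5,3,5,2,2,3]
Step 8: delete p at [2, 3, 4, 7] -> counters=[0,0,4,2,4,2,2,2]
Step 9: delete ls at [2, 4, 5, 6] -> counters=[0,0,3,2,3,1,1,2]
Step 10: insert s at [2, 4, 5, 6] -> counters=[0,0,4,2,4,2,2,2]
Step 11: insert p at [2, 3, 4, 7] -> counters=[0,0,5,3,5,2,2,3]
Step 12: insert lou at [0, 1, 4, 7] -> counters=[1,1,5,3,6,2,2,4]
Step 13: delete s at [2, 4, 5, 6] -> counters=[1,1,4,3,5,1,1,4]
Step 14: insert s at [2, 4, 5, 6] -> counters=[1,1,5,3,6,2,2,4]
Step 15: delete lou at [0, 1, 4, 7] -> counters=[0,0,5,3,5,2,2,3]
Step 16: insert s at [2, 4, 5, 6] -> counters=[0,0,6,3,6,3,3,3]
Step 17: insert p at [2, 3, 4, 7] -> counters=[0,0,7,4,7,3,3,4]
Step 18: insert p at [2, 3, 4, 7] -> counters=[0,0,8,5,8,3,3,5]
Step 19: insert p at [2, 3, 4, 7] -> counters=[0,0,9,6,9,3,3,6]
Step 20: insert lou at [0, 1, 4, 7] -> counters=[1,1,9,6,10,3,3,7]
Step 21: delete s at [2, 4, 5, 6] -> counters=[1,1,8,6,9,2,2,7]
Step 22: insert lou at [0, 1, 4, 7] -> counters=[2,2,8,6,10,2,2,8]
Query s: check counters[2]=8 counters[4]=10 counters[5]=2 counters[6]=2 -> maybe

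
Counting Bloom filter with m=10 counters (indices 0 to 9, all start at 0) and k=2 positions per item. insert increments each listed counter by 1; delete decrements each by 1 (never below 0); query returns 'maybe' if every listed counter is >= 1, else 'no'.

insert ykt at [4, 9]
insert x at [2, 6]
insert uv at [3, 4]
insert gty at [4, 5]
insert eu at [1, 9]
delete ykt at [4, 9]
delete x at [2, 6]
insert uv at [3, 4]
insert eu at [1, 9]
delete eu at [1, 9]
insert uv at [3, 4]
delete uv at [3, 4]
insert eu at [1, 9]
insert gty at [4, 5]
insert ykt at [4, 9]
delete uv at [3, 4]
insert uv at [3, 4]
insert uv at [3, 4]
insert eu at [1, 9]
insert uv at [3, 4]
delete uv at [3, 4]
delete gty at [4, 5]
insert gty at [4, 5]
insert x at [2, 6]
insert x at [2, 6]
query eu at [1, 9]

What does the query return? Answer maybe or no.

Step 1: insert ykt at [4, 9] -> counters=[0,0,0,0,1,0,0,0,0,1]
Step 2: insert x at [2, 6] -> counters=[0,0,1,0,1,0,1,0,0,1]
Step 3: insert uv at [3, 4] -> counters=[0,0,1,1,2,0,1,0,0,1]
Step 4: insert gty at [4, 5] -> counters=[0,0,1,1,3,1,1,0,0,1]
Step 5: insert eu at [1, 9] -> counters=[0,1,1,1,3,1,1,0,0,2]
Step 6: delete ykt at [4, 9] -> counters=[0,1,1,1,2,1,1,0,0,1]
Step 7: delete x at [2, 6] -> counters=[0,1,0,1,2,1,0,0,0,1]
Step 8: insert uv at [3, 4] -> counters=[0,1,0,2,3,1,0,0,0,1]
Step 9: insert eu at [1, 9] -> counters=[0,2,0,2,3,1,0,0,0,2]
Step 10: delete eu at [1, 9] -> counters=[0,1,0,2,3,1,0,0,0,1]
Step 11: insert uv at [3, 4] -> counters=[0,1,0,3,4,1,0,0,0,1]
Step 12: delete uv at [3, 4] -> counters=[0,1,0,2,3,1,0,0,0,1]
Step 13: insert eu at [1, 9] -> counters=[0,2,0,2,3,1,0,0,0,2]
Step 14: insert gty at [4, 5] -> counters=[0,2,0,2,4,2,0,0,0,2]
Step 15: insert ykt at [4, 9] -> counters=[0,2,0,2,5,2,0,0,0,3]
Step 16: delete uv at [3, 4] -> counters=[0,2,0,1,4,2,0,0,0,3]
Step 17: insert uv at [3, 4] -> counters=[0,2,0,2,5,2,0,0,0,3]
Step 18: insert uv at [3, 4] -> counters=[0,2,0,3,6,2,0,0,0,3]
Step 19: insert eu at [1, 9] -> counters=[0,3,0,3,6,2,0,0,0,4]
Step 20: insert uv at [3, 4] -> counters=[0,3,0,4,7,2,0,0,0,4]
Step 21: delete uv at [3, 4] -> counters=[0,3,0,3,6,2,0,0,0,4]
Step 22: delete gty at [4, 5] -> counters=[0,3,0,3,5,1,0,0,0,4]
Step 23: insert gty at [4, 5] -> counters=[0,3,0,3,6,2,0,0,0,4]
Step 24: insert x at [2, 6] -> counters=[0,3,1,3,6,2,1,0,0,4]
Step 25: insert x at [2, 6] -> counters=[0,3,2,3,6,2,2,0,0,4]
Query eu: check counters[1]=3 counters[9]=4 -> maybe

Answer: maybe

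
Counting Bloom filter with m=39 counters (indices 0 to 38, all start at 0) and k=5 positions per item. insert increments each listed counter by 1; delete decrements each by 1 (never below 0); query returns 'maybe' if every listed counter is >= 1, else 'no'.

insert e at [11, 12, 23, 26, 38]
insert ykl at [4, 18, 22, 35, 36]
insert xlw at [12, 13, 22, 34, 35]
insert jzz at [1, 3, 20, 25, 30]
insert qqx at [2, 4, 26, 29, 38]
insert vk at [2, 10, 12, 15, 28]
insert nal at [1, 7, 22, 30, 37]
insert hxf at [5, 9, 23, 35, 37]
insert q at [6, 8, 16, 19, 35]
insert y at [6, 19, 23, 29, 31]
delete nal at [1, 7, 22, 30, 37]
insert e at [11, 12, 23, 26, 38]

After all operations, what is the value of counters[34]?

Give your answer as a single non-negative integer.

Step 1: insert e at [11, 12, 23, 26, 38] -> counters=[0,0,0,0,0,0,0,0,0,0,0,1,1,0,0,0,0,0,0,0,0,0,0,1,0,0,1,0,0,0,0,0,0,0,0,0,0,0,1]
Step 2: insert ykl at [4, 18, 22, 35, 36] -> counters=[0,0,0,0,1,0,0,0,0,0,0,1,1,0,0,0,0,0,1,0,0,0,1,1,0,0,1,0,0,0,0,0,0,0,0,1,1,0,1]
Step 3: insert xlw at [12, 13, 22, 34, 35] -> counters=[0,0,0,0,1,0,0,0,0,0,0,1,2,1,0,0,0,0,1,0,0,0,2,1,0,0,1,0,0,0,0,0,0,0,1,2,1,0,1]
Step 4: insert jzz at [1, 3, 20, 25, 30] -> counters=[0,1,0,1,1,0,0,0,0,0,0,1,2,1,0,0,0,0,1,0,1,0,2,1,0,1,1,0,0,0,1,0,0,0,1,2,1,0,1]
Step 5: insert qqx at [2, 4, 26, 29, 38] -> counters=[0,1,1,1,2,0,0,0,0,0,0,1,2,1,0,0,0,0,1,0,1,0,2,1,0,1,2,0,0,1,1,0,0,0,1,2,1,0,2]
Step 6: insert vk at [2, 10, 12, 15, 28] -> counters=[0,1,2,1,2,0,0,0,0,0,1,1,3,1,0,1,0,0,1,0,1,0,2,1,0,1,2,0,1,1,1,0,0,0,1,2,1,0,2]
Step 7: insert nal at [1, 7, 22, 30, 37] -> counters=[0,2,2,1,2,0,0,1,0,0,1,1,3,1,0,1,0,0,1,0,1,0,3,1,0,1,2,0,1,1,2,0,0,0,1,2,1,1,2]
Step 8: insert hxf at [5, 9, 23, 35, 37] -> counters=[0,2,2,1,2,1,0,1,0,1,1,1,3,1,0,1,0,0,1,0,1,0,3,2,0,1,2,0,1,1,2,0,0,0,1,3,1,2,2]
Step 9: insert q at [6, 8, 16, 19, 35] -> counters=[0,2,2,1,2,1,1,1,1,1,1,1,3,1,0,1,1,0,1,1,1,0,3,2,0,1,2,0,1,1,2,0,0,0,1,4,1,2,2]
Step 10: insert y at [6, 19, 23, 29, 31] -> counters=[0,2,2,1,2,1,2,1,1,1,1,1,3,1,0,1,1,0,1,2,1,0,3,3,0,1,2,0,1,2,2,1,0,0,1,4,1,2,2]
Step 11: delete nal at [1, 7, 22, 30, 37] -> counters=[0,1,2,1,2,1,2,0,1,1,1,1,3,1,0,1,1,0,1,2,1,0,2,3,0,1,2,0,1,2,1,1,0,0,1,4,1,1,2]
Step 12: insert e at [11, 12, 23, 26, 38] -> counters=[0,1,2,1,2,1,2,0,1,1,1,2,4,1,0,1,1,0,1,2,1,0,2,4,0,1,3,0,1,2,1,1,0,0,1,4,1,1,3]
Final counters=[0,1,2,1,2,1,2,0,1,1,1,2,4,1,0,1,1,0,1,2,1,0,2,4,0,1,3,0,1,2,1,1,0,0,1,4,1,1,3] -> counters[34]=1

Answer: 1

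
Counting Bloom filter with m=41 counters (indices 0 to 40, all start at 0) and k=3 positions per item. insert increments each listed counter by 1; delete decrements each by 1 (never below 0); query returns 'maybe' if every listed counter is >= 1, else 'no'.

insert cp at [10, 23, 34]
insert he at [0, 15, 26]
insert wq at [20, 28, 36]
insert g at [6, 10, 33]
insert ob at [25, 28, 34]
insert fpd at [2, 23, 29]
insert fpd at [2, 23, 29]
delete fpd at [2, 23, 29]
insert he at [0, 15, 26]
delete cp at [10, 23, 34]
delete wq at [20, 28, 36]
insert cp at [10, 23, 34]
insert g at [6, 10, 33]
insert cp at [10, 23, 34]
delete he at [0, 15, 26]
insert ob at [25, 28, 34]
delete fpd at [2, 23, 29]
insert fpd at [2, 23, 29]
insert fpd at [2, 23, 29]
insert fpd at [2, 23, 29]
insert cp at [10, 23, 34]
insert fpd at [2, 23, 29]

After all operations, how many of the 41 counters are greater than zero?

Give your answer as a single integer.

Step 1: insert cp at [10, 23, 34] -> counters=[0,0,0,0,0,0,0,0,0,0,1,0,0,0,0,0,0,0,0,0,0,0,0,1,0,0,0,0,0,0,0,0,0,0,1,0,0,0,0,0,0]
Step 2: insert he at [0, 15, 26] -> counters=[1,0,0,0,0,0,0,0,0,0,1,0,0,0,0,1,0,0,0,0,0,0,0,1,0,0,1,0,0,0,0,0,0,0,1,0,0,0,0,0,0]
Step 3: insert wq at [20, 28, 36] -> counters=[1,0,0,0,0,0,0,0,0,0,1,0,0,0,0,1,0,0,0,0,1,0,0,1,0,0,1,0,1,0,0,0,0,0,1,0,1,0,0,0,0]
Step 4: insert g at [6, 10, 33] -> counters=[1,0,0,0,0,0,1,0,0,0,2,0,0,0,0,1,0,0,0,0,1,0,0,1,0,0,1,0,1,0,0,0,0,1,1,0,1,0,0,0,0]
Step 5: insert ob at [25, 28, 34] -> counters=[1,0,0,0,0,0,1,0,0,0,2,0,0,0,0,1,0,0,0,0,1,0,0,1,0,1,1,0,2,0,0,0,0,1,2,0,1,0,0,0,0]
Step 6: insert fpd at [2, 23, 29] -> counters=[1,0,1,0,0,0,1,0,0,0,2,0,0,0,0,1,0,0,0,0,1,0,0,2,0,1,1,0,2,1,0,0,0,1,2,0,1,0,0,0,0]
Step 7: insert fpd at [2, 23, 29] -> counters=[1,0,2,0,0,0,1,0,0,0,2,0,0,0,0,1,0,0,0,0,1,0,0,3,0,1,1,0,2,2,0,0,0,1,2,0,1,0,0,0,0]
Step 8: delete fpd at [2, 23, 29] -> counters=[1,0,1,0,0,0,1,0,0,0,2,0,0,0,0,1,0,0,0,0,1,0,0,2,0,1,1,0,2,1,0,0,0,1,2,0,1,0,0,0,0]
Step 9: insert he at [0, 15, 26] -> counters=[2,0,1,0,0,0,1,0,0,0,2,0,0,0,0,2,0,0,0,0,1,0,0,2,0,1,2,0,2,1,0,0,0,1,2,0,1,0,0,0,0]
Step 10: delete cp at [10, 23, 34] -> counters=[2,0,1,0,0,0,1,0,0,0,1,0,0,0,0,2,0,0,0,0,1,0,0,1,0,1,2,0,2,1,0,0,0,1,1,0,1,0,0,0,0]
Step 11: delete wq at [20, 28, 36] -> counters=[2,0,1,0,0,0,1,0,0,0,1,0,0,0,0,2,0,0,0,0,0,0,0,1,0,1,2,0,1,1,0,0,0,1,1,0,0,0,0,0,0]
Step 12: insert cp at [10, 23, 34] -> counters=[2,0,1,0,0,0,1,0,0,0,2,0,0,0,0,2,0,0,0,0,0,0,0,2,0,1,2,0,1,1,0,0,0,1,2,0,0,0,0,0,0]
Step 13: insert g at [6, 10, 33] -> counters=[2,0,1,0,0,0,2,0,0,0,3,0,0,0,0,2,0,0,0,0,0,0,0,2,0,1,2,0,1,1,0,0,0,2,2,0,0,0,0,0,0]
Step 14: insert cp at [10, 23, 34] -> counters=[2,0,1,0,0,0,2,0,0,0,4,0,0,0,0,2,0,0,0,0,0,0,0,3,0,1,2,0,1,1,0,0,0,2,3,0,0,0,0,0,0]
Step 15: delete he at [0, 15, 26] -> counters=[1,0,1,0,0,0,2,0,0,0,4,0,0,0,0,1,0,0,0,0,0,0,0,3,0,1,1,0,1,1,0,0,0,2,3,0,0,0,0,0,0]
Step 16: insert ob at [25, 28, 34] -> counters=[1,0,1,0,0,0,2,0,0,0,4,0,0,0,0,1,0,0,0,0,0,0,0,3,0,2,1,0,2,1,0,0,0,2,4,0,0,0,0,0,0]
Step 17: delete fpd at [2, 23, 29] -> counters=[1,0,0,0,0,0,2,0,0,0,4,0,0,0,0,1,0,0,0,0,0,0,0,2,0,2,1,0,2,0,0,0,0,2,4,0,0,0,0,0,0]
Step 18: insert fpd at [2, 23, 29] -> counters=[1,0,1,0,0,0,2,0,0,0,4,0,0,0,0,1,0,0,0,0,0,0,0,3,0,2,1,0,2,1,0,0,0,2,4,0,0,0,0,0,0]
Step 19: insert fpd at [2, 23, 29] -> counters=[1,0,2,0,0,0,2,0,0,0,4,0,0,0,0,1,0,0,0,0,0,0,0,4,0,2,1,0,2,2,0,0,0,2,4,0,0,0,0,0,0]
Step 20: insert fpd at [2, 23, 29] -> counters=[1,0,3,0,0,0,2,0,0,0,4,0,0,0,0,1,0,0,0,0,0,0,0,5,0,2,1,0,2,3,0,0,0,2,4,0,0,0,0,0,0]
Step 21: insert cp at [10, 23, 34] -> counters=[1,0,3,0,0,0,2,0,0,0,5,0,0,0,0,1,0,0,0,0,0,0,0,6,0,2,1,0,2,3,0,0,0,2,5,0,0,0,0,0,0]
Step 22: insert fpd at [2, 23, 29] -> counters=[1,0,4,0,0,0,2,0,0,0,5,0,0,0,0,1,0,0,0,0,0,0,0,7,0,2,1,0,2,4,0,0,0,2,5,0,0,0,0,0,0]
Final counters=[1,0,4,0,0,0,2,0,0,0,5,0,0,0,0,1,0,0,0,0,0,0,0,7,0,2,1,0,2,4,0,0,0,2,5,0,0,0,0,0,0] -> 12 nonzero

Answer: 12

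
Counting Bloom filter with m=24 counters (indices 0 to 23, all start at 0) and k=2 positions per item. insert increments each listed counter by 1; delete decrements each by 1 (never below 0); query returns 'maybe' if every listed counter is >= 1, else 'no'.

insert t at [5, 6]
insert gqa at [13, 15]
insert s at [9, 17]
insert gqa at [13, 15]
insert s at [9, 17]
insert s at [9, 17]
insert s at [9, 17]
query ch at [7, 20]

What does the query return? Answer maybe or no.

Step 1: insert t at [5, 6] -> counters=[0,0,0,0,0,1,1,0,0,0,0,0,0,0,0,0,0,0,0,0,0,0,0,0]
Step 2: insert gqa at [13, 15] -> counters=[0,0,0,0,0,1,1,0,0,0,0,0,0,1,0,1,0,0,0,0,0,0,0,0]
Step 3: insert s at [9, 17] -> counters=[0,0,0,0,0,1,1,0,0,1,0,0,0,1,0,1,0,1,0,0,0,0,0,0]
Step 4: insert gqa at [13, 15] -> counters=[0,0,0,0,0,1,1,0,0,1,0,0,0,2,0,2,0,1,0,0,0,0,0,0]
Step 5: insert s at [9, 17] -> counters=[0,0,0,0,0,1,1,0,0,2,0,0,0,2,0,2,0,2,0,0,0,0,0,0]
Step 6: insert s at [9, 17] -> counters=[0,0,0,0,0,1,1,0,0,3,0,0,0,2,0,2,0,3,0,0,0,0,0,0]
Step 7: insert s at [9, 17] -> counters=[0,0,0,0,0,1,1,0,0,4,0,0,0,2,0,2,0,4,0,0,0,0,0,0]
Query ch: check counters[7]=0 counters[20]=0 -> no

Answer: no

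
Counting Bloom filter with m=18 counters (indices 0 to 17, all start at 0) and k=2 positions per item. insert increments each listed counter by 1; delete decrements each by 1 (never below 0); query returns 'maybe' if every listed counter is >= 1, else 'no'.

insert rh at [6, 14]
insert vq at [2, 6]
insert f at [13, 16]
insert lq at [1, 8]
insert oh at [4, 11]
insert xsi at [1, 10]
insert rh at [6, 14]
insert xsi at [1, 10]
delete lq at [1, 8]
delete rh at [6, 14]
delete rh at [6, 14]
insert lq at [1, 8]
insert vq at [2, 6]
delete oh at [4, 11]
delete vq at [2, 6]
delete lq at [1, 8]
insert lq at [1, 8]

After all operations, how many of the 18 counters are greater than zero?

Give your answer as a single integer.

Answer: 7

Derivation:
Step 1: insert rh at [6, 14] -> counters=[0,0,0,0,0,0,1,0,0,0,0,0,0,0,1,0,0,0]
Step 2: insert vq at [2, 6] -> counters=[0,0,1,0,0,0,2,0,0,0,0,0,0,0,1,0,0,0]
Step 3: insert f at [13, 16] -> counters=[0,0,1,0,0,0,2,0,0,0,0,0,0,1,1,0,1,0]
Step 4: insert lq at [1, 8] -> counters=[0,1,1,0,0,0,2,0,1,0,0,0,0,1,1,0,1,0]
Step 5: insert oh at [4, 11] -> counters=[0,1,1,0,1,0,2,0,1,0,0,1,0,1,1,0,1,0]
Step 6: insert xsi at [1, 10] -> counters=[0,2,1,0,1,0,2,0,1,0,1,1,0,1,1,0,1,0]
Step 7: insert rh at [6, 14] -> counters=[0,2,1,0,1,0,3,0,1,0,1,1,0,1,2,0,1,0]
Step 8: insert xsi at [1, 10] -> counters=[0,3,1,0,1,0,3,0,1,0,2,1,0,1,2,0,1,0]
Step 9: delete lq at [1, 8] -> counters=[0,2,1,0,1,0,3,0,0,0,2,1,0,1,2,0,1,0]
Step 10: delete rh at [6, 14] -> counters=[0,2,1,0,1,0,2,0,0,0,2,1,0,1,1,0,1,0]
Step 11: delete rh at [6, 14] -> counters=[0,2,1,0,1,0,1,0,0,0,2,1,0,1,0,0,1,0]
Step 12: insert lq at [1, 8] -> counters=[0,3,1,0,1,0,1,0,1,0,2,1,0,1,0,0,1,0]
Step 13: insert vq at [2, 6] -> counters=[0,3,2,0,1,0,2,0,1,0,2,1,0,1,0,0,1,0]
Step 14: delete oh at [4, 11] -> counters=[0,3,2,0,0,0,2,0,1,0,2,0,0,1,0,0,1,0]
Step 15: delete vq at [2, 6] -> counters=[0,3,1,0,0,0,1,0,1,0,2,0,0,1,0,0,1,0]
Step 16: delete lq at [1, 8] -> counters=[0,2,1,0,0,0,1,0,0,0,2,0,0,1,0,0,1,0]
Step 17: insert lq at [1, 8] -> counters=[0,3,1,0,0,0,1,0,1,0,2,0,0,1,0,0,1,0]
Final counters=[0,3,1,0,0,0,1,0,1,0,2,0,0,1,0,0,1,0] -> 7 nonzero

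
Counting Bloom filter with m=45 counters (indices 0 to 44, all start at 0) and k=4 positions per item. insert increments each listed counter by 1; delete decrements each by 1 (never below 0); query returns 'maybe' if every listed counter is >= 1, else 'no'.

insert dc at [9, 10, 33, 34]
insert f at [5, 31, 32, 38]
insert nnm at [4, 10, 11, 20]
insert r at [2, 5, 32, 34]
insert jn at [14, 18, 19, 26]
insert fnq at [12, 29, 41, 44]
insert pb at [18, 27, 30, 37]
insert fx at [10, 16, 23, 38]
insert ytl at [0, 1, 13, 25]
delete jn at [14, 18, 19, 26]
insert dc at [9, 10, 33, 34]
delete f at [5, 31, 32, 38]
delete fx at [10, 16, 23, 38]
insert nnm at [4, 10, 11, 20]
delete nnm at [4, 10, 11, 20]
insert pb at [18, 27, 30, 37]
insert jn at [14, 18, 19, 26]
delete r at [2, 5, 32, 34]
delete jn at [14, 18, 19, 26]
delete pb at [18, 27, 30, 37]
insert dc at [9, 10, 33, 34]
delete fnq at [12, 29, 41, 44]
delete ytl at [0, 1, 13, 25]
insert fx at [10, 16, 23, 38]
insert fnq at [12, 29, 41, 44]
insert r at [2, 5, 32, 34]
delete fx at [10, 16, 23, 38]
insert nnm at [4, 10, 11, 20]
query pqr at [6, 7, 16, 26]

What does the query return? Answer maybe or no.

Answer: no

Derivation:
Step 1: insert dc at [9, 10, 33, 34] -> counters=[0,0,0,0,0,0,0,0,0,1,1,0,0,0,0,0,0,0,0,0,0,0,0,0,0,0,0,0,0,0,0,0,0,1,1,0,0,0,0,0,0,0,0,0,0]
Step 2: insert f at [5, 31, 32, 38] -> counters=[0,0,0,0,0,1,0,0,0,1,1,0,0,0,0,0,0,0,0,0,0,0,0,0,0,0,0,0,0,0,0,1,1,1,1,0,0,0,1,0,0,0,0,0,0]
Step 3: insert nnm at [4, 10, 11, 20] -> counters=[0,0,0,0,1,1,0,0,0,1,2,1,0,0,0,0,0,0,0,0,1,0,0,0,0,0,0,0,0,0,0,1,1,1,1,0,0,0,1,0,0,0,0,0,0]
Step 4: insert r at [2, 5, 32, 34] -> counters=[0,0,1,0,1,2,0,0,0,1,2,1,0,0,0,0,0,0,0,0,1,0,0,0,0,0,0,0,0,0,0,1,2,1,2,0,0,0,1,0,0,0,0,0,0]
Step 5: insert jn at [14, 18, 19, 26] -> counters=[0,0,1,0,1,2,0,0,0,1,2,1,0,0,1,0,0,0,1,1,1,0,0,0,0,0,1,0,0,0,0,1,2,1,2,0,0,0,1,0,0,0,0,0,0]
Step 6: insert fnq at [12, 29, 41, 44] -> counters=[0,0,1,0,1,2,0,0,0,1,2,1,1,0,1,0,0,0,1,1,1,0,0,0,0,0,1,0,0,1,0,1,2,1,2,0,0,0,1,0,0,1,0,0,1]
Step 7: insert pb at [18, 27, 30, 37] -> counters=[0,0,1,0,1,2,0,0,0,1,2,1,1,0,1,0,0,0,2,1,1,0,0,0,0,0,1,1,0,1,1,1,2,1,2,0,0,1,1,0,0,1,0,0,1]
Step 8: insert fx at [10, 16, 23, 38] -> counters=[0,0,1,0,1,2,0,0,0,1,3,1,1,0,1,0,1,0,2,1,1,0,0,1,0,0,1,1,0,1,1,1,2,1,2,0,0,1,2,0,0,1,0,0,1]
Step 9: insert ytl at [0, 1, 13, 25] -> counters=[1,1,1,0,1,2,0,0,0,1,3,1,1,1,1,0,1,0,2,1,1,0,0,1,0,1,1,1,0,1,1,1,2,1,2,0,0,1,2,0,0,1,0,0,1]
Step 10: delete jn at [14, 18, 19, 26] -> counters=[1,1,1,0,1,2,0,0,0,1,3,1,1,1,0,0,1,0,1,0,1,0,0,1,0,1,0,1,0,1,1,1,2,1,2,0,0,1,2,0,0,1,0,0,1]
Step 11: insert dc at [9, 10, 33, 34] -> counters=[1,1,1,0,1,2,0,0,0,2,4,1,1,1,0,0,1,0,1,0,1,0,0,1,0,1,0,1,0,1,1,1,2,2,3,0,0,1,2,0,0,1,0,0,1]
Step 12: delete f at [5, 31, 32, 38] -> counters=[1,1,1,0,1,1,0,0,0,2,4,1,1,1,0,0,1,0,1,0,1,0,0,1,0,1,0,1,0,1,1,0,1,2,3,0,0,1,1,0,0,1,0,0,1]
Step 13: delete fx at [10, 16, 23, 38] -> counters=[1,1,1,0,1,1,0,0,0,2,3,1,1,1,0,0,0,0,1,0,1,0,0,0,0,1,0,1,0,1,1,0,1,2,3,0,0,1,0,0,0,1,0,0,1]
Step 14: insert nnm at [4, 10, 11, 20] -> counters=[1,1,1,0,2,1,0,0,0,2,4,2,1,1,0,0,0,0,1,0,2,0,0,0,0,1,0,1,0,1,1,0,1,2,3,0,0,1,0,0,0,1,0,0,1]
Step 15: delete nnm at [4, 10, 11, 20] -> counters=[1,1,1,0,1,1,0,0,0,2,3,1,1,1,0,0,0,0,1,0,1,0,0,0,0,1,0,1,0,1,1,0,1,2,3,0,0,1,0,0,0,1,0,0,1]
Step 16: insert pb at [18, 27, 30, 37] -> counters=[1,1,1,0,1,1,0,0,0,2,3,1,1,1,0,0,0,0,2,0,1,0,0,0,0,1,0,2,0,1,2,0,1,2,3,0,0,2,0,0,0,1,0,0,1]
Step 17: insert jn at [14, 18, 19, 26] -> counters=[1,1,1,0,1,1,0,0,0,2,3,1,1,1,1,0,0,0,3,1,1,0,0,0,0,1,1,2,0,1,2,0,1,2,3,0,0,2,0,0,0,1,0,0,1]
Step 18: delete r at [2, 5, 32, 34] -> counters=[1,1,0,0,1,0,0,0,0,2,3,1,1,1,1,0,0,0,3,1,1,0,0,0,0,1,1,2,0,1,2,0,0,2,2,0,0,2,0,0,0,1,0,0,1]
Step 19: delete jn at [14, 18, 19, 26] -> counters=[1,1,0,0,1,0,0,0,0,2,3,1,1,1,0,0,0,0,2,0,1,0,0,0,0,1,0,2,0,1,2,0,0,2,2,0,0,2,0,0,0,1,0,0,1]
Step 20: delete pb at [18, 27, 30, 37] -> counters=[1,1,0,0,1,0,0,0,0,2,3,1,1,1,0,0,0,0,1,0,1,0,0,0,0,1,0,1,0,1,1,0,0,2,2,0,0,1,0,0,0,1,0,0,1]
Step 21: insert dc at [9, 10, 33, 34] -> counters=[1,1,0,0,1,0,0,0,0,3,4,1,1,1,0,0,0,0,1,0,1,0,0,0,0,1,0,1,0,1,1,0,0,3,3,0,0,1,0,0,0,1,0,0,1]
Step 22: delete fnq at [12, 29, 41, 44] -> counters=[1,1,0,0,1,0,0,0,0,3,4,1,0,1,0,0,0,0,1,0,1,0,0,0,0,1,0,1,0,0,1,0,0,3,3,0,0,1,0,0,0,0,0,0,0]
Step 23: delete ytl at [0, 1, 13, 25] -> counters=[0,0,0,0,1,0,0,0,0,3,4,1,0,0,0,0,0,0,1,0,1,0,0,0,0,0,0,1,0,0,1,0,0,3,3,0,0,1,0,0,0,0,0,0,0]
Step 24: insert fx at [10, 16, 23, 38] -> counters=[0,0,0,0,1,0,0,0,0,3,5,1,0,0,0,0,1,0,1,0,1,0,0,1,0,0,0,1,0,0,1,0,0,3,3,0,0,1,1,0,0,0,0,0,0]
Step 25: insert fnq at [12, 29, 41, 44] -> counters=[0,0,0,0,1,0,0,0,0,3,5,1,1,0,0,0,1,0,1,0,1,0,0,1,0,0,0,1,0,1,1,0,0,3,3,0,0,1,1,0,0,1,0,0,1]
Step 26: insert r at [2, 5, 32, 34] -> counters=[0,0,1,0,1,1,0,0,0,3,5,1,1,0,0,0,1,0,1,0,1,0,0,1,0,0,0,1,0,1,1,0,1,3,4,0,0,1,1,0,0,1,0,0,1]
Step 27: delete fx at [10, 16, 23, 38] -> counters=[0,0,1,0,1,1,0,0,0,3,4,1,1,0,0,0,0,0,1,0,1,0,0,0,0,0,0,1,0,1,1,0,1,3,4,0,0,1,0,0,0,1,0,0,1]
Step 28: insert nnm at [4, 10, 11, 20] -> counters=[0,0,1,0,2,1,0,0,0,3,5,2,1,0,0,0,0,0,1,0,2,0,0,0,0,0,0,1,0,1,1,0,1,3,4,0,0,1,0,0,0,1,0,0,1]
Query pqr: check counters[6]=0 counters[7]=0 counters[16]=0 counters[26]=0 -> no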